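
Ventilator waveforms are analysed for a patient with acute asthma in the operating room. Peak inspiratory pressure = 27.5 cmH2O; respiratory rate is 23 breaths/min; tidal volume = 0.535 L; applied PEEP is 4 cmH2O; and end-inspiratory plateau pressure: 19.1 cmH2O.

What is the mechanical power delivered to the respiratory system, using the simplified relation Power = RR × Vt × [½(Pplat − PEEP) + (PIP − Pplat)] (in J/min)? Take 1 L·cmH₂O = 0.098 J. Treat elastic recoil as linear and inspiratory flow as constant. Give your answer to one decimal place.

Per-breath work = Vt × [½(Pplat−PEEP) + (PIP−Pplat)] = 0.535 × [0.5×15.1 + 8.4] = 0.535 × 15.95 = 8.533 L·cmH2O.
Power = 23 × 8.533 = 196.26 L·cmH2O/min.
× 0.098 J/(L·cmH2O) → 19.233 J/min.

19.2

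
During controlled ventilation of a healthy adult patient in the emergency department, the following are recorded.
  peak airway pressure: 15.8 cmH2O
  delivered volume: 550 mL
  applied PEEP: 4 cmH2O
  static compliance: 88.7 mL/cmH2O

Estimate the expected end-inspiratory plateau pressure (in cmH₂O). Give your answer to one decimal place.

10.2

Pplat = PEEP + Vt / Cstat = 4 + 550 / 88.7 = 4 + 6.201 = 10.201 cmH2O.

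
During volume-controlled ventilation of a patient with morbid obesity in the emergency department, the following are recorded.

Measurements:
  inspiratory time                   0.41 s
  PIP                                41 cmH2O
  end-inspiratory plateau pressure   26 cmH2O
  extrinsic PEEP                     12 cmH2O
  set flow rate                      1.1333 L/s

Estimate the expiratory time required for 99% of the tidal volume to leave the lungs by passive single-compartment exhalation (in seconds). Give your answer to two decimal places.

2.02

Vt = flow × Ti = 1.1333 L/s × 0.41 s × 1000 mL/L = 464.65 mL.
R = (PIP − Pplat)/V̇ = (41 − 26) / 1.1333 = 15.0/1.1333 = 13.236 cmH2O·s/L.
C = Vt/(Pplat − PEEP) = 464.65 / (26 − 12) = 464.65/14.0 = 33.189 mL/cmH2O.
τ = R × C = 13.236 × 0.03319 L/cmH2O = 0.4393 s.
t = −τ·ln(1 − 0.99) = −0.4393·ln(0.01) = 2.023 s.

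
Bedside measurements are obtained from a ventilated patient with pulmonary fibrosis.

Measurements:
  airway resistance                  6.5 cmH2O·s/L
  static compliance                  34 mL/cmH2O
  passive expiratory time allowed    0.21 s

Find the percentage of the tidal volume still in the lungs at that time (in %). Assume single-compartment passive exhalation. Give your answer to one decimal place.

τ = R × C = 6.5 × 34 mL/cmH2O = 6.5 × 0.034 L/cmH2O = 0.221 s.
Passive exhalation: V(t)/V₀ = e^(−t/τ) = e^(−0.21/0.221) = 0.3867.
Fraction remaining = 0.3867 → 38.67%.

38.7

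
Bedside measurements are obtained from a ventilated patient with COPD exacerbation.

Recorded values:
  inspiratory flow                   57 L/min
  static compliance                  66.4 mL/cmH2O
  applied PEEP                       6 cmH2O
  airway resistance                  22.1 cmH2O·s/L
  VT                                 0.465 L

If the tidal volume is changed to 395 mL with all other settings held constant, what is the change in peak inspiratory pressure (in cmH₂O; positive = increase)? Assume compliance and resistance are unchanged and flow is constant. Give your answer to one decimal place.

-1.1

PIP = Vt/C + R·V̇ + PEEP (constant-flow equation of motion).
Only the elastic term changes: ΔPIP = ΔVt / C = (395 − 465) / 66.4 = -1.054 cmH2O.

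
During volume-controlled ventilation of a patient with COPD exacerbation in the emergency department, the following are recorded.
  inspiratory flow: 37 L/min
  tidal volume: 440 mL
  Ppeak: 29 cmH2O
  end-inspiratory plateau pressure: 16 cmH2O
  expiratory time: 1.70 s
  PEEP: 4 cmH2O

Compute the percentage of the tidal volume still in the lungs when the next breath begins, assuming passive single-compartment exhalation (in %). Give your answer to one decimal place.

11.1

Flow: 37 L/min ÷ 60 = 0.6167 L/s.
R = (PIP − Pplat)/V̇ = (29 − 16) / 0.6167 = 13.0/0.6167 = 21.08 cmH2O·s/L.
C = Vt/(Pplat − PEEP) = 440.0 / (16 − 4) = 440.0/12.0 = 36.667 mL/cmH2O.
τ = R × C = 21.08 × 0.03667 L/cmH2O = 0.773 s.
Fraction remaining at end-expiration = e^(−Te/τ) = e^(−1.70/0.773) = 0.1109 → 11.09%.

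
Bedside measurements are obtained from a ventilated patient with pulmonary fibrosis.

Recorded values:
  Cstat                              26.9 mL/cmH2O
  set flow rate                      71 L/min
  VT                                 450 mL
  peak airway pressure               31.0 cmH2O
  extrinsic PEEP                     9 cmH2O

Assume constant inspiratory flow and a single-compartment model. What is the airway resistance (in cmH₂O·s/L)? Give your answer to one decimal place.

Flow: 71 L/min ÷ 60 = 1.1833 L/s.
Equation of motion (constant flow): PIP = Vt/C + R·V̇ + PEEP.
R·V̇ = PIP − Vt/C − PEEP = 31.0 − 450/26.9 − 9 = 31.0 − 16.729 − 9 = 5.271 cmH2O.
R = 5.271 / 1.1833 = 4.454 cmH2O·s/L.

4.5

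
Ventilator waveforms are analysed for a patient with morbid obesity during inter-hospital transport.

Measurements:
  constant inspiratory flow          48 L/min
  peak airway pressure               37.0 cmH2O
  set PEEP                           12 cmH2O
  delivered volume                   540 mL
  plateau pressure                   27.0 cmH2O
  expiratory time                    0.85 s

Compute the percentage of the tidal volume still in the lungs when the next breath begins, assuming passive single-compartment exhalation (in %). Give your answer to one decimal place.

Flow: 48 L/min ÷ 60 = 0.8 L/s.
R = (PIP − Pplat)/V̇ = (37.0 − 27.0) / 0.8 = 10.0/0.8 = 12.5 cmH2O·s/L.
C = Vt/(Pplat − PEEP) = 540.0 / (27.0 − 12) = 540.0/15.0 = 36.0 mL/cmH2O.
τ = R × C = 12.5 × 0.036 L/cmH2O = 0.45 s.
Fraction remaining at end-expiration = e^(−Te/τ) = e^(−0.85/0.45) = 0.1512 → 15.12%.

15.1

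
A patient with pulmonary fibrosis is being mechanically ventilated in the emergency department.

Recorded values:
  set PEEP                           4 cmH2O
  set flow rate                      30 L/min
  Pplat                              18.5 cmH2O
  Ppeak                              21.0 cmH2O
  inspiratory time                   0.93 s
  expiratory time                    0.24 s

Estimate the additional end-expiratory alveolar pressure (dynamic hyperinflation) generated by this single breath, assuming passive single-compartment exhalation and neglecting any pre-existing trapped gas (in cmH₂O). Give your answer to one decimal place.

Flow: 30 L/min ÷ 60 = 0.5 L/s.
Vt = flow × Ti = 0.5 L/s × 0.93 s × 1000 mL/L = 465.0 mL.
R = (PIP − Pplat)/V̇ = (21.0 − 18.5) / 0.5 = 2.5/0.5 = 5.0 cmH2O·s/L.
C = Vt/(Pplat − PEEP) = 465.0 / (18.5 − 4) = 465.0/14.5 = 32.069 mL/cmH2O.
τ = R × C = 5.0 × 0.03207 L/cmH2O = 0.1604 s.
Fraction remaining = e^(−Te/τ) = e^(−0.24/0.1604) = 0.224; trapped volume = 465.0 × 0.224 = 104.16 mL.
Additional alveolar pressure from trapping ≈ V_trapped / C = 104.16 / 32.069 = 3.248 cmH2O.

3.2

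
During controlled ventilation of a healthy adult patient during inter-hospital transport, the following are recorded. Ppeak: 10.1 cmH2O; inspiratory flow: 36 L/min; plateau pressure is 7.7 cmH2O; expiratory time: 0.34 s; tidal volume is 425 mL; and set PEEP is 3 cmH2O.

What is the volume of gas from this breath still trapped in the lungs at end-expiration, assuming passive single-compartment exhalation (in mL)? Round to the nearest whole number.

166

Flow: 36 L/min ÷ 60 = 0.6 L/s.
R = (PIP − Pplat)/V̇ = (10.1 − 7.7) / 0.6 = 2.4/0.6 = 4.0 cmH2O·s/L.
C = Vt/(Pplat − PEEP) = 425.0 / (7.7 − 3) = 425.0/4.7 = 90.426 mL/cmH2O.
τ = R × C = 4.0 × 0.09043 L/cmH2O = 0.3617 s.
Fraction remaining = e^(−Te/τ) = e^(−0.34/0.3617) = 0.3906.
Trapped volume = 425.0 × 0.3906 = 166.01 mL.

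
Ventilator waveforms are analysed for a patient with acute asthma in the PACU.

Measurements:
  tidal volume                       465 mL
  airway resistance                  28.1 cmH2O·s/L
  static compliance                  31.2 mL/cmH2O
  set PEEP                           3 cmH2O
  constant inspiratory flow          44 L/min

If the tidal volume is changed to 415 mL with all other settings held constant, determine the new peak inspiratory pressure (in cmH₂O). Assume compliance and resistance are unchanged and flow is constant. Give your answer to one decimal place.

36.9

Flow: 44 L/min ÷ 60 = 0.7333 L/s.
PIP = Vt/C + R·V̇ + PEEP (constant-flow equation of motion).
Only the elastic term changes: ΔPIP = ΔVt / C = (415 − 465) / 31.2 = -1.603 cmH2O.
Original PIP = 465/31.2 + 28.1×0.7333 + 3 = 38.51 cmH2O; new PIP = 38.51 + (-1.603) = 36.907 cmH2O.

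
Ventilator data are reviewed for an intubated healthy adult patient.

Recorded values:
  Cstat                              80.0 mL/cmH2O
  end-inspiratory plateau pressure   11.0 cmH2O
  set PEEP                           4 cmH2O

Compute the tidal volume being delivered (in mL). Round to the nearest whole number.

Vt = Cstat × (Pplat − PEEP) = 80.0 × (11.0 − 4) = 80.0 × 7.0 = 560.0 mL.

560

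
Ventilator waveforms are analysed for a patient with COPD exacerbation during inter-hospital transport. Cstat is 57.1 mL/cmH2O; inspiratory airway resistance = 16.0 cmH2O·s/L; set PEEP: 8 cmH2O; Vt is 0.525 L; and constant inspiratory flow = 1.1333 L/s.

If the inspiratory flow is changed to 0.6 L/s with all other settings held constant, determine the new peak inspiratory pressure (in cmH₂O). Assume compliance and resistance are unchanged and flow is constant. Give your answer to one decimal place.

26.8

PIP = Vt/C + R·V̇ + PEEP (constant-flow equation of motion).
Only the resistive term changes: ΔPIP = R × ΔV̇ = 16.0 × (0.6 − 1.1333) = 16.0 × -0.5333 = -8.533 cmH2O.
Original PIP = 525/57.1 + 16.0×1.1333 + 8 = 35.327 cmH2O; new PIP = 35.327 + (-8.533) = 26.794 cmH2O.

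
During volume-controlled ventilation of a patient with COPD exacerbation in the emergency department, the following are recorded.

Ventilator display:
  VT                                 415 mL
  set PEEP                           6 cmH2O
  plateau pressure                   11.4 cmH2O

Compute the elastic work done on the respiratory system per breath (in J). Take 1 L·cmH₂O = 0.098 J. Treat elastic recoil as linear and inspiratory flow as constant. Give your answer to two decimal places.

0.11

Elastic work ≈ ½ × (Pplat − PEEP) × Vt = 0.5 × (11.4 − 6) × 0.415 L = 0.5 × 5.4 × 0.415 = 1.121 L·cmH2O.
× 0.098 J/(L·cmH2O) → 0.1099 J.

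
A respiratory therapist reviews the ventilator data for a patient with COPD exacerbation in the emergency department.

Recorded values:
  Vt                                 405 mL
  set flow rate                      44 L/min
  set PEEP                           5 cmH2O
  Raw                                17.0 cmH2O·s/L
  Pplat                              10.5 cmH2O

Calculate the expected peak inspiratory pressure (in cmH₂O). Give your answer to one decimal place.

23.0

Flow: 44 L/min ÷ 60 = 0.7333 L/s.
PIP = Pplat + Raw × flow = 10.5 + 17.0 × 0.7333 = 10.5 + 12.466 = 22.966 cmH2O.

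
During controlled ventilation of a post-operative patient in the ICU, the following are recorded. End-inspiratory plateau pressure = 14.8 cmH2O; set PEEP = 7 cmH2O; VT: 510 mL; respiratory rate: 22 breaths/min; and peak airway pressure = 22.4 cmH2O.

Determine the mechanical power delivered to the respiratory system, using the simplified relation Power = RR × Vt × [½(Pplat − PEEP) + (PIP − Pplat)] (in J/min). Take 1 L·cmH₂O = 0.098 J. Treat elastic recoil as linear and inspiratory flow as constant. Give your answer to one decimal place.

12.6

Per-breath work = Vt × [½(Pplat−PEEP) + (PIP−Pplat)] = 0.510 × [0.5×7.8 + 7.6] = 0.510 × 11.5 = 5.865 L·cmH2O.
Power = 22 × 5.865 = 129.03 L·cmH2O/min.
× 0.098 J/(L·cmH2O) → 12.645 J/min.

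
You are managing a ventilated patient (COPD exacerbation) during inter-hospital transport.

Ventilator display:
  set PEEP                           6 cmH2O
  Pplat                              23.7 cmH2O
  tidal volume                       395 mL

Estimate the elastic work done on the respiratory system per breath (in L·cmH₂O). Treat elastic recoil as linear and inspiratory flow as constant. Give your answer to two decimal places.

3.50

Elastic work ≈ ½ × (Pplat − PEEP) × Vt = 0.5 × (23.7 − 6) × 0.395 L = 0.5 × 17.7 × 0.395 = 3.496 L·cmH2O.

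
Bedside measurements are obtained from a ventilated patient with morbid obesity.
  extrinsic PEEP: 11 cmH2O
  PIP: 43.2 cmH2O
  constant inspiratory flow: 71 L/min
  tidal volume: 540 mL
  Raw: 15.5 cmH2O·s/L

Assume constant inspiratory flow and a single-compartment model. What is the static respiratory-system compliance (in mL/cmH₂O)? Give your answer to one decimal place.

Flow: 71 L/min ÷ 60 = 1.1833 L/s.
Equation of motion (constant flow): PIP = Vt/C + R·V̇ + PEEP.
Vt/C = PIP − R·V̇ − PEEP = 43.2 − 15.5×1.1833 − 11 = 43.2 − 18.341 − 11 = 13.859 cmH2O.
C = Vt / 13.859 = 540 / 13.859 = 38.964 mL/cmH2O.

39.0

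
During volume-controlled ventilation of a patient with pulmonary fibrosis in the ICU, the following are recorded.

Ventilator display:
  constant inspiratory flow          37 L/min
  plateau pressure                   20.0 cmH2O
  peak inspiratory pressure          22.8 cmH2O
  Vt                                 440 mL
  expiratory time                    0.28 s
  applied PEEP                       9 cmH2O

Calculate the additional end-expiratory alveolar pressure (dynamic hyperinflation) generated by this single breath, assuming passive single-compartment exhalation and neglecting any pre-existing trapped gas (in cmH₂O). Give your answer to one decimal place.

Flow: 37 L/min ÷ 60 = 0.6167 L/s.
R = (PIP − Pplat)/V̇ = (22.8 − 20.0) / 0.6167 = 2.8/0.6167 = 4.54 cmH2O·s/L.
C = Vt/(Pplat − PEEP) = 440.0 / (20.0 − 9) = 440.0/11.0 = 40.0 mL/cmH2O.
τ = R × C = 4.54 × 0.04 L/cmH2O = 0.1816 s.
Fraction remaining = e^(−Te/τ) = e^(−0.28/0.1816) = 0.214; trapped volume = 440.0 × 0.214 = 94.16 mL.
Additional alveolar pressure from trapping ≈ V_trapped / C = 94.16 / 40.0 = 2.354 cmH2O.

2.4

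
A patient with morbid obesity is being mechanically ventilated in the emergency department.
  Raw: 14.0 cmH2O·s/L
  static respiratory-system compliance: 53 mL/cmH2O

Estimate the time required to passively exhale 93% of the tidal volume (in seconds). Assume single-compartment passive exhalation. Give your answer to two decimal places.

τ = R × C = 14.0 × 53 mL/cmH2O = 14.0 × 0.053 L/cmH2O = 0.742 s.
Exhaled fraction f = 1 − e^(−t/τ) → t = −τ·ln(1 − f) = −0.742·ln(0.07) = 1.973 s.

1.97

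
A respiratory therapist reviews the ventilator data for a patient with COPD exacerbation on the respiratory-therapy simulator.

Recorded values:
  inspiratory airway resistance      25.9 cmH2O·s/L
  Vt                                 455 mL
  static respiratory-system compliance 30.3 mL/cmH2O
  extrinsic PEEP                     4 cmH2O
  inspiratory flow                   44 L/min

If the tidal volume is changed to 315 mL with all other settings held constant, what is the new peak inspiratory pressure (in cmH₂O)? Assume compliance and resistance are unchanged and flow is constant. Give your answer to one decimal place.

Flow: 44 L/min ÷ 60 = 0.7333 L/s.
PIP = Vt/C + R·V̇ + PEEP (constant-flow equation of motion).
Only the elastic term changes: ΔPIP = ΔVt / C = (315 − 455) / 30.3 = -4.62 cmH2O.
Original PIP = 455/30.3 + 25.9×0.7333 + 4 = 38.009 cmH2O; new PIP = 38.009 + (-4.62) = 33.389 cmH2O.

33.4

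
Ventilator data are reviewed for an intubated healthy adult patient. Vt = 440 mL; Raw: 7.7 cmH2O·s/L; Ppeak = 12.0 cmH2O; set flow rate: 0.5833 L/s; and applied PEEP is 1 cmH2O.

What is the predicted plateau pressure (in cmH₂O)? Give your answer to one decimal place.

7.5

Pplat = PIP − Raw × flow = 12.0 − 7.7 × 0.5833 = 12.0 − 4.491 = 7.509 cmH2O.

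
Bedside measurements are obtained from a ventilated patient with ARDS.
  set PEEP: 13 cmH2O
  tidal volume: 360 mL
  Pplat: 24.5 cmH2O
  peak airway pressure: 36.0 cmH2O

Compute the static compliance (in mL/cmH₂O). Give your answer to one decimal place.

Cstat = Vt / (Pplat − PEEP) = 360 / (24.5 − 13) = 360 / 11.5 = 31.304 mL/cmH2O.

31.3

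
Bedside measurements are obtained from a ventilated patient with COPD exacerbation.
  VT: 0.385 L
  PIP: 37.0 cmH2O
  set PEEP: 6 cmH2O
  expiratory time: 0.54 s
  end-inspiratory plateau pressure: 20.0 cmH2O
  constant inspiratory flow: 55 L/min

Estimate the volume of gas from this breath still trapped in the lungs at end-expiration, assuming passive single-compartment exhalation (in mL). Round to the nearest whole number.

Flow: 55 L/min ÷ 60 = 0.9167 L/s.
R = (PIP − Pplat)/V̇ = (37.0 − 20.0) / 0.9167 = 17.0/0.9167 = 18.545 cmH2O·s/L.
C = Vt/(Pplat − PEEP) = 385.0 / (20.0 − 6) = 385.0/14.0 = 27.5 mL/cmH2O.
τ = R × C = 18.545 × 0.0275 L/cmH2O = 0.51 s.
Fraction remaining = e^(−Te/τ) = e^(−0.54/0.51) = 0.3469.
Trapped volume = 385.0 × 0.3469 = 133.56 mL.

134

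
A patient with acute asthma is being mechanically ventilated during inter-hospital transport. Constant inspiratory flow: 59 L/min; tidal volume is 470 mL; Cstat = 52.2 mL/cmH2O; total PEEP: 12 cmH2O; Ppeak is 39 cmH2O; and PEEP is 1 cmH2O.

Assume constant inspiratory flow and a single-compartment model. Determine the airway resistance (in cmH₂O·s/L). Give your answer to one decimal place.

Flow: 59 L/min ÷ 60 = 0.9833 L/s.
Total PEEP = 12 cmH2O (set 1 + intrinsic 11); this is the baseline alveolar pressure.
Equation of motion (constant flow): PIP = Vt/C + R·V̇ + PEEP.
R·V̇ = PIP − Vt/C − PEEP = 39 − 470/52.2 − 12 = 39 − 9.004 − 12 = 17.996 cmH2O.
R = 17.996 / 0.9833 = 18.302 cmH2O·s/L.

18.3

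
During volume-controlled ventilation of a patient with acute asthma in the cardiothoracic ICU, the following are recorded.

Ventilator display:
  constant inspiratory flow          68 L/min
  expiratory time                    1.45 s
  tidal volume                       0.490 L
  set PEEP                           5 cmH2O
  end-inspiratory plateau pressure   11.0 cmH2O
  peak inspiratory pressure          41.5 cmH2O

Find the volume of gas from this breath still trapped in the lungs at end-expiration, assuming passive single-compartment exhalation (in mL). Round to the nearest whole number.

Flow: 68 L/min ÷ 60 = 1.1333 L/s.
R = (PIP − Pplat)/V̇ = (41.5 − 11.0) / 1.1333 = 30.5/1.1333 = 26.913 cmH2O·s/L.
C = Vt/(Pplat − PEEP) = 490.0 / (11.0 − 5) = 490.0/6.0 = 81.667 mL/cmH2O.
τ = R × C = 26.913 × 0.08167 L/cmH2O = 2.198 s.
Fraction remaining = e^(−Te/τ) = e^(−1.45/2.198) = 0.517.
Trapped volume = 490.0 × 0.517 = 253.33 mL.

253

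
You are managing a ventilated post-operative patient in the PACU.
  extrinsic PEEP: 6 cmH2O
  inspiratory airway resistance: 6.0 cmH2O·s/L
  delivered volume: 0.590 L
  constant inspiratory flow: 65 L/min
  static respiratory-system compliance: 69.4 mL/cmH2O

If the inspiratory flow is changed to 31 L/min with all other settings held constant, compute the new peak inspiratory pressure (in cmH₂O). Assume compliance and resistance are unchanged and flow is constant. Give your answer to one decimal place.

17.6

Flow: 65 L/min ÷ 60 = 1.0833 L/s.
New flow: 31 L/min ÷ 60 = 0.5167 L/s.
PIP = Vt/C + R·V̇ + PEEP (constant-flow equation of motion).
Only the resistive term changes: ΔPIP = R × ΔV̇ = 6.0 × (0.5167 − 1.0833) = 6.0 × -0.5666 = -3.4 cmH2O.
Original PIP = 590/69.4 + 6.0×1.0833 + 6 = 21.001 cmH2O; new PIP = 21.001 + (-3.4) = 17.601 cmH2O.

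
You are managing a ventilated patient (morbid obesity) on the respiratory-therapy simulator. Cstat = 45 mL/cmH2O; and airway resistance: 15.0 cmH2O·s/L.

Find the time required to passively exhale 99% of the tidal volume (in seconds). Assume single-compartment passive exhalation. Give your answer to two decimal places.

τ = R × C = 15.0 × 45 mL/cmH2O = 15.0 × 0.045 L/cmH2O = 0.675 s.
Exhaled fraction f = 1 − e^(−t/τ) → t = −τ·ln(1 − f) = −0.675·ln(0.01) = 3.108 s.

3.11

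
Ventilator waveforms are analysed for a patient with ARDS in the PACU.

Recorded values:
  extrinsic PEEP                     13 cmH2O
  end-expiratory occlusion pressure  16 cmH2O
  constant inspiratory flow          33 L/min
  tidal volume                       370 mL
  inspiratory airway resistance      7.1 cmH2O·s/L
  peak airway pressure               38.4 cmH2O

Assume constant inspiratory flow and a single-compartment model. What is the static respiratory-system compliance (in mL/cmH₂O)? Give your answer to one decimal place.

Flow: 33 L/min ÷ 60 = 0.55 L/s.
Total PEEP = 16 cmH2O (set 13 + intrinsic 3); this is the baseline alveolar pressure.
Equation of motion (constant flow): PIP = Vt/C + R·V̇ + PEEP.
Vt/C = PIP − R·V̇ − PEEP = 38.4 − 7.1×0.55 − 16 = 38.4 − 3.905 − 16 = 18.495 cmH2O.
C = Vt / 18.495 = 370 / 18.495 = 20.005 mL/cmH2O.

20.0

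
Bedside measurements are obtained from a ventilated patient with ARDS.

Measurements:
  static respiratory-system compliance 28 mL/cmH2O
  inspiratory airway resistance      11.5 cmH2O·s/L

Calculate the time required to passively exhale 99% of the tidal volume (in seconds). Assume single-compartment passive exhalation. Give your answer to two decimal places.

1.48

τ = R × C = 11.5 × 28 mL/cmH2O = 11.5 × 0.028 L/cmH2O = 0.322 s.
Exhaled fraction f = 1 − e^(−t/τ) → t = −τ·ln(1 − f) = −0.322·ln(0.01) = 1.483 s.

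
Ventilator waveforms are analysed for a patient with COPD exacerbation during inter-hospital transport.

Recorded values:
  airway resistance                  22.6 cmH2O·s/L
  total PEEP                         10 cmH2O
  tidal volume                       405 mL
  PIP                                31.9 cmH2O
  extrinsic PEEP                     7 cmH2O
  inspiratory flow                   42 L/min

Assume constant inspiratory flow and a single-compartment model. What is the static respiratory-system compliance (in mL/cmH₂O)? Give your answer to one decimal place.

Flow: 42 L/min ÷ 60 = 0.7 L/s.
Total PEEP = 10 cmH2O (set 7 + intrinsic 3); this is the baseline alveolar pressure.
Equation of motion (constant flow): PIP = Vt/C + R·V̇ + PEEP.
Vt/C = PIP − R·V̇ − PEEP = 31.9 − 22.6×0.7 − 10 = 31.9 − 15.82 − 10 = 6.08 cmH2O.
C = Vt / 6.08 = 405 / 6.08 = 66.612 mL/cmH2O.

66.6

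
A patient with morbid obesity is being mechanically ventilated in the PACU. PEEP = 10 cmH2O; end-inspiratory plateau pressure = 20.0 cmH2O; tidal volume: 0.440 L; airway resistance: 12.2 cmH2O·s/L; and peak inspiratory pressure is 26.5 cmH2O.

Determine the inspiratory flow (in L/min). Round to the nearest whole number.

32

flow = (PIP − Pplat) / Raw = (26.5 − 20.0) / 12.2 = 0.5328 L/s × 60 = 31.968 L/min.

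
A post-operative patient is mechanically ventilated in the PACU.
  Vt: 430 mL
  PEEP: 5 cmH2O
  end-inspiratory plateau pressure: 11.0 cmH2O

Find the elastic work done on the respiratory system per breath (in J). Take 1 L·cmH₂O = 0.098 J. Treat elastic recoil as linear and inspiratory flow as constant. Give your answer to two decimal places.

0.13

Elastic work ≈ ½ × (Pplat − PEEP) × Vt = 0.5 × (11.0 − 5) × 0.430 L = 0.5 × 6.0 × 0.430 = 1.29 L·cmH2O.
× 0.098 J/(L·cmH2O) → 0.1264 J.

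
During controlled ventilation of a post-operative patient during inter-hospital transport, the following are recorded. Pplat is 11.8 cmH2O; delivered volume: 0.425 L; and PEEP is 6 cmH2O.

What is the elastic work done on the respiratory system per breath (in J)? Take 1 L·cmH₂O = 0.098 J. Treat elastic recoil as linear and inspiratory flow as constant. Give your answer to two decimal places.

Elastic work ≈ ½ × (Pplat − PEEP) × Vt = 0.5 × (11.8 − 6) × 0.425 L = 0.5 × 5.8 × 0.425 = 1.233 L·cmH2O.
× 0.098 J/(L·cmH2O) → 0.1208 J.

0.12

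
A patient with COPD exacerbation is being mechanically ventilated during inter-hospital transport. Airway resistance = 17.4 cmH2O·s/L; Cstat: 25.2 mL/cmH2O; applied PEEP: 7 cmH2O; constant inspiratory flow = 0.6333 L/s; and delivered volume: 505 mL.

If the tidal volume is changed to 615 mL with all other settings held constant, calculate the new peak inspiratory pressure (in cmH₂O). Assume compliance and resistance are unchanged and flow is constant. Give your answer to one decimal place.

PIP = Vt/C + R·V̇ + PEEP (constant-flow equation of motion).
Only the elastic term changes: ΔPIP = ΔVt / C = (615 − 505) / 25.2 = 4.365 cmH2O.
Original PIP = 505/25.2 + 17.4×0.6333 + 7 = 38.059 cmH2O; new PIP = 38.059 + (4.365) = 42.424 cmH2O.

42.4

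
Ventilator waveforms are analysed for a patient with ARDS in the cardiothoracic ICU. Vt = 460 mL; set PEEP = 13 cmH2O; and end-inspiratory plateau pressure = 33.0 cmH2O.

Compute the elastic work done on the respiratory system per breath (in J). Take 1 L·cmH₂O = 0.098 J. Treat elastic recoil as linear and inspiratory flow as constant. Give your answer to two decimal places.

0.45

Elastic work ≈ ½ × (Pplat − PEEP) × Vt = 0.5 × (33.0 − 13) × 0.460 L = 0.5 × 20.0 × 0.460 = 4.6 L·cmH2O.
× 0.098 J/(L·cmH2O) → 0.4508 J.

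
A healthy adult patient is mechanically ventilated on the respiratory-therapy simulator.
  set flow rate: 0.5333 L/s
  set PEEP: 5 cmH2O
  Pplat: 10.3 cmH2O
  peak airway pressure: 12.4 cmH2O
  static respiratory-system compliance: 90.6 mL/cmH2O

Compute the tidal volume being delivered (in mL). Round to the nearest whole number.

480

Vt = Cstat × (Pplat − PEEP) = 90.6 × (10.3 − 5) = 90.6 × 5.3 = 480.18 mL.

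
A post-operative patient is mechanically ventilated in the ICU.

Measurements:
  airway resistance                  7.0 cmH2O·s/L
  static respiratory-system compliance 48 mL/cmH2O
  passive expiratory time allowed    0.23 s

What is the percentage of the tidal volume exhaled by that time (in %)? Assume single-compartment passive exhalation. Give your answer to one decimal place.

49.6

τ = R × C = 7.0 × 48 mL/cmH2O = 7.0 × 0.048 L/cmH2O = 0.336 s.
Passive exhalation: V(t)/V₀ = e^(−t/τ) = e^(−0.23/0.336) = 0.5043.
Fraction exhaled = 1 − 0.5043 = 0.4957 → 49.57%.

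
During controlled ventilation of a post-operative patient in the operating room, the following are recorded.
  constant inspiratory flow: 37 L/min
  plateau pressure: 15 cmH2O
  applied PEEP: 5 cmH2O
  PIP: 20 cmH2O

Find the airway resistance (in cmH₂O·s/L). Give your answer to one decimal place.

8.1

Flow: 37 L/min ÷ 60 = 0.6167 L/s.
Raw = (PIP − Pplat) / flow = (20 − 15) / 0.6167 = 5.0 / 0.6167 = 8.108 cmH2O·s/L.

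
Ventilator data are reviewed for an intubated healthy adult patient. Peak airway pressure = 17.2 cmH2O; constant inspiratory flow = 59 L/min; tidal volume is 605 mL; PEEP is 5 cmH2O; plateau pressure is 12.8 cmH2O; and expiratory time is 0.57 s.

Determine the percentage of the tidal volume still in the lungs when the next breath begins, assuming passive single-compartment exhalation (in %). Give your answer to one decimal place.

19.4

Flow: 59 L/min ÷ 60 = 0.9833 L/s.
R = (PIP − Pplat)/V̇ = (17.2 − 12.8) / 0.9833 = 4.4/0.9833 = 4.475 cmH2O·s/L.
C = Vt/(Pplat − PEEP) = 605.0 / (12.8 − 5) = 605.0/7.8 = 77.564 mL/cmH2O.
τ = R × C = 4.475 × 0.07756 L/cmH2O = 0.3471 s.
Fraction remaining at end-expiration = e^(−Te/τ) = e^(−0.57/0.3471) = 0.1936 → 19.36%.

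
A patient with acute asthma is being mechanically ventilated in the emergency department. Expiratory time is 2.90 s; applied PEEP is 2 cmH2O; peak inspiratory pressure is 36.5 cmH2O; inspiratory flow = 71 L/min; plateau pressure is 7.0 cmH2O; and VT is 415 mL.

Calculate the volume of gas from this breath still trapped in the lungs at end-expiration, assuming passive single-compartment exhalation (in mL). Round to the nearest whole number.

102

Flow: 71 L/min ÷ 60 = 1.1833 L/s.
R = (PIP − Pplat)/V̇ = (36.5 − 7.0) / 1.1833 = 29.5/1.1833 = 24.93 cmH2O·s/L.
C = Vt/(Pplat − PEEP) = 415.0 / (7.0 − 2) = 415.0/5.0 = 83.0 mL/cmH2O.
τ = R × C = 24.93 × 0.083 L/cmH2O = 2.069 s.
Fraction remaining = e^(−Te/τ) = e^(−2.90/2.069) = 0.2462.
Trapped volume = 415.0 × 0.2462 = 102.17 mL.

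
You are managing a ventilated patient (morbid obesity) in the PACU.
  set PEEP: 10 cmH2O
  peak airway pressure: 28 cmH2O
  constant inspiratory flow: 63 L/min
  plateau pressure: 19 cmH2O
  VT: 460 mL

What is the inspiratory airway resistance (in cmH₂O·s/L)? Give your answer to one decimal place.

Flow: 63 L/min ÷ 60 = 1.05 L/s.
Raw = (PIP − Pplat) / flow = (28 − 19) / 1.05 = 9.0 / 1.05 = 8.571 cmH2O·s/L.

8.6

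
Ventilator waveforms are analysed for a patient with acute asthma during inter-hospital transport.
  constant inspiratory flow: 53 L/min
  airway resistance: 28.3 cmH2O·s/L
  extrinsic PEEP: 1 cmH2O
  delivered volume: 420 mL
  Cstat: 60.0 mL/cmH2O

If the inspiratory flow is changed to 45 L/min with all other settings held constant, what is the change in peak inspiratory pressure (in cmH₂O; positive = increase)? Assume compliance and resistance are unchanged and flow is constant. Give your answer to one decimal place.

Flow: 53 L/min ÷ 60 = 0.8833 L/s.
New flow: 45 L/min ÷ 60 = 0.75 L/s.
PIP = Vt/C + R·V̇ + PEEP (constant-flow equation of motion).
Only the resistive term changes: ΔPIP = R × ΔV̇ = 28.3 × (0.75 − 0.8833) = 28.3 × -0.1333 = -3.772 cmH2O.

-3.8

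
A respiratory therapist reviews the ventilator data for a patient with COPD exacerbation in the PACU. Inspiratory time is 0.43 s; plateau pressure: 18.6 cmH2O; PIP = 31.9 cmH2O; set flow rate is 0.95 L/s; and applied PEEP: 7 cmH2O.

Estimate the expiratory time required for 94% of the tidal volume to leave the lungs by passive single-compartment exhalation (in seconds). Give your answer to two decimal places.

Vt = flow × Ti = 0.95 L/s × 0.43 s × 1000 mL/L = 408.5 mL.
R = (PIP − Pplat)/V̇ = (31.9 − 18.6) / 0.95 = 13.3/0.95 = 14.0 cmH2O·s/L.
C = Vt/(Pplat − PEEP) = 408.5 / (18.6 − 7) = 408.5/11.6 = 35.216 mL/cmH2O.
τ = R × C = 14.0 × 0.03522 L/cmH2O = 0.4931 s.
t = −τ·ln(1 − 0.94) = −0.4931·ln(0.06) = 1.387 s.

1.39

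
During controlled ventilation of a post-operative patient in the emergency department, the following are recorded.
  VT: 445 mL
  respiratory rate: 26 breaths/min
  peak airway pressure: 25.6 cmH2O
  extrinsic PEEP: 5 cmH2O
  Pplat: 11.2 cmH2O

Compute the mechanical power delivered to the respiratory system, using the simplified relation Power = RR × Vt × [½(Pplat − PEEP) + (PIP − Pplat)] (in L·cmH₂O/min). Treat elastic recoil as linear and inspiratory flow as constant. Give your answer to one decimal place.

Per-breath work = Vt × [½(Pplat−PEEP) + (PIP−Pplat)] = 0.445 × [0.5×6.2 + 14.4] = 0.445 × 17.5 = 7.788 L·cmH2O.
Power = 26 × 7.788 = 202.49 L·cmH2O/min.

202.5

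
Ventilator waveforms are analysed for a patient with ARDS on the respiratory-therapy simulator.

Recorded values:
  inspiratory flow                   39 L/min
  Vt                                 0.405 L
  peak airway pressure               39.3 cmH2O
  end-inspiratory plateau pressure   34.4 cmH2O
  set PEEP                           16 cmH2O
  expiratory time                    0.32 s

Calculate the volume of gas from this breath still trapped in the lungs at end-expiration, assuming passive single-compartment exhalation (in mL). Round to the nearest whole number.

59

Flow: 39 L/min ÷ 60 = 0.65 L/s.
R = (PIP − Pplat)/V̇ = (39.3 − 34.4) / 0.65 = 4.9/0.65 = 7.538 cmH2O·s/L.
C = Vt/(Pplat − PEEP) = 405.0 / (34.4 − 16) = 405.0/18.4 = 22.011 mL/cmH2O.
τ = R × C = 7.538 × 0.02201 L/cmH2O = 0.1659 s.
Fraction remaining = e^(−Te/τ) = e^(−0.32/0.1659) = 0.1453.
Trapped volume = 405.0 × 0.1453 = 58.847 mL.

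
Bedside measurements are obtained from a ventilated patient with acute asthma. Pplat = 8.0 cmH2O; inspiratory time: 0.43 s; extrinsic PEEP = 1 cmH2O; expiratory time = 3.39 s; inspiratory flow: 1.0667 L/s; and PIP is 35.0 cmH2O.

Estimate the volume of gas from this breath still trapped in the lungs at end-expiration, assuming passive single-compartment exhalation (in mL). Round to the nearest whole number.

59

Vt = flow × Ti = 1.0667 L/s × 0.43 s × 1000 mL/L = 458.68 mL.
R = (PIP − Pplat)/V̇ = (35.0 − 8.0) / 1.0667 = 27.0/1.0667 = 25.312 cmH2O·s/L.
C = Vt/(Pplat − PEEP) = 458.68 / (8.0 − 1) = 458.68/7.0 = 65.526 mL/cmH2O.
τ = R × C = 25.312 × 0.06553 L/cmH2O = 1.659 s.
Fraction remaining = e^(−Te/τ) = e^(−3.39/1.659) = 0.1296.
Trapped volume = 458.68 × 0.1296 = 59.445 mL.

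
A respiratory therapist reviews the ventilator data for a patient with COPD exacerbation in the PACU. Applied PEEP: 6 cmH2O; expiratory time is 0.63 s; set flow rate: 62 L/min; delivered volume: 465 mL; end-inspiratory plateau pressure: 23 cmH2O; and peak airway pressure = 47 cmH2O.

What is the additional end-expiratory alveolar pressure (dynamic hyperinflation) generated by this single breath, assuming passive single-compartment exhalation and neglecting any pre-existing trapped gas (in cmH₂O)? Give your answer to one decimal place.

6.3

Flow: 62 L/min ÷ 60 = 1.0333 L/s.
R = (PIP − Pplat)/V̇ = (47 − 23) / 1.0333 = 24.0/1.0333 = 23.227 cmH2O·s/L.
C = Vt/(Pplat − PEEP) = 465.0 / (23 − 6) = 465.0/17.0 = 27.353 mL/cmH2O.
τ = R × C = 23.227 × 0.02735 L/cmH2O = 0.6353 s.
Fraction remaining = e^(−Te/τ) = e^(−0.63/0.6353) = 0.371; trapped volume = 465.0 × 0.371 = 172.52 mL.
Additional alveolar pressure from trapping ≈ V_trapped / C = 172.52 / 27.353 = 6.307 cmH2O.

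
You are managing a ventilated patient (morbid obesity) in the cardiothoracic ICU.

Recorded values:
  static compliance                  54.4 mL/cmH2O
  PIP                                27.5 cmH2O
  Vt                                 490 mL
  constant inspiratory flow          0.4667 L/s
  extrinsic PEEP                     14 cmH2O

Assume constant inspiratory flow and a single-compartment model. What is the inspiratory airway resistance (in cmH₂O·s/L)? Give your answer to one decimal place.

Equation of motion (constant flow): PIP = Vt/C + R·V̇ + PEEP.
R·V̇ = PIP − Vt/C − PEEP = 27.5 − 490/54.4 − 14 = 27.5 − 9.007 − 14 = 4.493 cmH2O.
R = 4.493 / 0.4667 = 9.627 cmH2O·s/L.

9.6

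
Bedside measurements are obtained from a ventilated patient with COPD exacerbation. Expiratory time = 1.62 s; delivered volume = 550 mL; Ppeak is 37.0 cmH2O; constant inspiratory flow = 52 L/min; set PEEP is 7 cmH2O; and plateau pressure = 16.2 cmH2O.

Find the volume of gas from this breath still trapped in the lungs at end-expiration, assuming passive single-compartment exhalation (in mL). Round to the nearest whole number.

178

Flow: 52 L/min ÷ 60 = 0.8667 L/s.
R = (PIP − Pplat)/V̇ = (37.0 − 16.2) / 0.8667 = 20.8/0.8667 = 23.999 cmH2O·s/L.
C = Vt/(Pplat − PEEP) = 550.0 / (16.2 − 7) = 550.0/9.2 = 59.783 mL/cmH2O.
τ = R × C = 23.999 × 0.05978 L/cmH2O = 1.435 s.
Fraction remaining = e^(−Te/τ) = e^(−1.62/1.435) = 0.3234.
Trapped volume = 550.0 × 0.3234 = 177.87 mL.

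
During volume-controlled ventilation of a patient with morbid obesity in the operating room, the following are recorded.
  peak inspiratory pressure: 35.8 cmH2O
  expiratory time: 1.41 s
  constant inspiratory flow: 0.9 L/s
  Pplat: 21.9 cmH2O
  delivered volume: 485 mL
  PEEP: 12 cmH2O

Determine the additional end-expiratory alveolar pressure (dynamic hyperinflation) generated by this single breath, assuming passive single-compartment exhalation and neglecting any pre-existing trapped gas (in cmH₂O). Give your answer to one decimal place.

1.5

R = (PIP − Pplat)/V̇ = (35.8 − 21.9) / 0.9 = 13.9/0.9 = 15.444 cmH2O·s/L.
C = Vt/(Pplat − PEEP) = 485.0 / (21.9 − 12) = 485.0/9.9 = 48.99 mL/cmH2O.
τ = R × C = 15.444 × 0.04899 L/cmH2O = 0.7566 s.
Fraction remaining = e^(−Te/τ) = e^(−1.41/0.7566) = 0.1551; trapped volume = 485.0 × 0.1551 = 75.224 mL.
Additional alveolar pressure from trapping ≈ V_trapped / C = 75.224 / 48.99 = 1.535 cmH2O.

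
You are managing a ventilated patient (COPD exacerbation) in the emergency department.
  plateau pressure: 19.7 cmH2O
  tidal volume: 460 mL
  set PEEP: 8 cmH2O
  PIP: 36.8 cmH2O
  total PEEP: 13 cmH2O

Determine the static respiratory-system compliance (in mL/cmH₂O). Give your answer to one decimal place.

End-expiratory occlusion gives total PEEP = 13 cmH2O (intrinsic PEEP = 13 − 8 = 5). Use total PEEP for the elastic gradient.
Cstat = Vt / (Pplat − PEEPtotal) = 460 / (19.7 − 13) = 460 / 6.7 = 68.657 mL/cmH2O.

68.7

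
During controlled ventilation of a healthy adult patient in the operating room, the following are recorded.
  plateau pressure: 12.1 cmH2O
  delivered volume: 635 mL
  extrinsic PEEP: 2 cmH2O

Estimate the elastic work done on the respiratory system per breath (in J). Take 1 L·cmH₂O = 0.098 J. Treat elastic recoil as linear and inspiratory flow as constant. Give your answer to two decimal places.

Elastic work ≈ ½ × (Pplat − PEEP) × Vt = 0.5 × (12.1 − 2) × 0.635 L = 0.5 × 10.1 × 0.635 = 3.207 L·cmH2O.
× 0.098 J/(L·cmH2O) → 0.3143 J.

0.31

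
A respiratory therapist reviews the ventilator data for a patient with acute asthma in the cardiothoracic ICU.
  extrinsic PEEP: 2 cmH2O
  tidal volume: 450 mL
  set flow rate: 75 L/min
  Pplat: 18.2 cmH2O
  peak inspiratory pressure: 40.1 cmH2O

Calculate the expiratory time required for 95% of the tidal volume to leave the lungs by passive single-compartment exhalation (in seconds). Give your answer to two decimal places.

Flow: 75 L/min ÷ 60 = 1.25 L/s.
R = (PIP − Pplat)/V̇ = (40.1 − 18.2) / 1.25 = 21.9/1.25 = 17.52 cmH2O·s/L.
C = Vt/(Pplat − PEEP) = 450.0 / (18.2 − 2) = 450.0/16.2 = 27.778 mL/cmH2O.
τ = R × C = 17.52 × 0.02778 L/cmH2O = 0.4867 s.
t = −τ·ln(1 − 0.95) = −0.4867·ln(0.05) = 1.458 s.

1.46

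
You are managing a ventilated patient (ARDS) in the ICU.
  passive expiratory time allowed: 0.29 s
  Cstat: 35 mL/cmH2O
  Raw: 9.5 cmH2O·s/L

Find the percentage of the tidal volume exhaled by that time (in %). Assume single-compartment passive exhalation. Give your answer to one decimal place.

τ = R × C = 9.5 × 35 mL/cmH2O = 9.5 × 0.035 L/cmH2O = 0.3325 s.
Passive exhalation: V(t)/V₀ = e^(−t/τ) = e^(−0.29/0.3325) = 0.418.
Fraction exhaled = 1 − 0.418 = 0.582 → 58.2%.

58.2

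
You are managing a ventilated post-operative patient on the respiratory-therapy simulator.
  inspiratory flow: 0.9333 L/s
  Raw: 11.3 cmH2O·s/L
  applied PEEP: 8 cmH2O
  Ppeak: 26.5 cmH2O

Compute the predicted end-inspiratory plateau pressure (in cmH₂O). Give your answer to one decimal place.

Pplat = PIP − Raw × flow = 26.5 − 11.3 × 0.9333 = 26.5 − 10.546 = 15.954 cmH2O.

16.0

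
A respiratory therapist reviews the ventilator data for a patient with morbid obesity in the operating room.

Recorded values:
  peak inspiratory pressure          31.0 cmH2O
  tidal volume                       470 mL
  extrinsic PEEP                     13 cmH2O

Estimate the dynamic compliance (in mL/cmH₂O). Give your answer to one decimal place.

26.1

Dynamic compliance = Vt / (PIP − PEEP) = 470 / (31.0 − 13) = 470 / 18.0 = 26.111 mL/cmH2O.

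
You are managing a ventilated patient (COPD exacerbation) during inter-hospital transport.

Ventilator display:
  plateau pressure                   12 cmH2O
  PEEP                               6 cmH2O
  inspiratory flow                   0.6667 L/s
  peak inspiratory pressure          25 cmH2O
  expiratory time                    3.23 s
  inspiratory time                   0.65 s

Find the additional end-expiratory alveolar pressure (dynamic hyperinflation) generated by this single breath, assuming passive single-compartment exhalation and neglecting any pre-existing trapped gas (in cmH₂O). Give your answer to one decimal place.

0.6

Vt = flow × Ti = 0.6667 L/s × 0.65 s × 1000 mL/L = 433.36 mL.
R = (PIP − Pplat)/V̇ = (25 − 12) / 0.6667 = 13.0/0.6667 = 19.499 cmH2O·s/L.
C = Vt/(Pplat − PEEP) = 433.36 / (12 − 6) = 433.36/6.0 = 72.227 mL/cmH2O.
τ = R × C = 19.499 × 0.07223 L/cmH2O = 1.408 s.
Fraction remaining = e^(−Te/τ) = e^(−3.23/1.408) = 0.1009; trapped volume = 433.36 × 0.1009 = 43.726 mL.
Additional alveolar pressure from trapping ≈ V_trapped / C = 43.726 / 72.227 = 0.6054 cmH2O.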